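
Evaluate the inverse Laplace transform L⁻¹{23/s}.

L⁻¹{c/s} = c, so L⁻¹{23/s} = 23

Final answer: 23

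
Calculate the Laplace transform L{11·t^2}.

L{t^n} = n!/s^(n+1), so L{t^2} = 2/s^3. Then L{11·t^2} = 11·2/s^3 = 22/s^3

Final answer: 22/s^3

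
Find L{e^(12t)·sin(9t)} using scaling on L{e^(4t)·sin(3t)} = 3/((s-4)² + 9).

Scaling with a=3: L{e^(12t)·sin(9t)} = (1/3) · 3/((s/3-4)² + 9). Simplifying: 9/((s-12)² + 81)

Final answer: 9/((s-12)² + 81)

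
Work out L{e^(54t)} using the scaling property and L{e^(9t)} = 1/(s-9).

Using L{f(at)} = (1/a)F(s/a) with a=6 and f(t) = e^(9t): L{e^(54t)} = (1/6) · 1/((s/6)-9) = (1/6) · 6/(s-54) = 1/(s-54)

Final answer: 1/(s-54)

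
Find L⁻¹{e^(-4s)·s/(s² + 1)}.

L⁻¹{s/(s² + 1)} = cos(t). By the time shift theorem, L⁻¹{e^(-as)F(s)} = u(t-a)f(t-a) with a=4, so L⁻¹{e^(-4s)·s/(s² + 1)} = u(t-4)·cos((t-4))

Final answer: u(t-4)·cos((t-4))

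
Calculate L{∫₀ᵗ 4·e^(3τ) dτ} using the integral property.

L{∫₀ᵗ f(τ)dτ} = F(s)/s with F(s) = 4/(s-3), so L{∫₀ᵗ 4·e^(3τ) dτ} = 4/(s(s-3))

Final answer: 4/(s(s-3))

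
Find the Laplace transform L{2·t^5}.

L{t^n} = n!/s^(n+1), so L{t^5} = 120/s^6. Then L{2·t^5} = 2·120/s^6 = 240/s^6

Final answer: 240/s^6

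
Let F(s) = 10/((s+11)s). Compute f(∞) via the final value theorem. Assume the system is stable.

f(∞) = lim_{s→0} sF(s) = lim_{s→0} 10/(s+11) = 10/11

Final answer: 10/11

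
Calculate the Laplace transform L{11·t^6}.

L{t^n} = n!/s^(n+1), so L{t^6} = 720/s^7. Then L{11·t^6} = 11·720/s^7 = 7920/s^7

Final answer: 7920/s^7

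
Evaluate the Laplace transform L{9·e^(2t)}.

L{e^(at)} = 1/(s-a), so L{e^(2t)} = 1/(s-2). Then L{9·e^(2t)} = 9/(s-2)

Final answer: 9/(s-2)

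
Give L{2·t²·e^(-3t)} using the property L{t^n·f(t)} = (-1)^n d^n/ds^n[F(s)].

L{e^(-3t)} = 1/(s+3). d/ds[1/(s+3)] = -1/(s+3)². d²/ds²[1/(s+3)] = 2/(s+3)³. So L{t²·e^(-3t)} = (-1)² · 2/(s+3)³ = 2/(s+3)³. Then L{2·t²·e^(-3t)} = 2·2/(s+3)³ = 4/(s+3)³

Final answer: 4/(s+3)³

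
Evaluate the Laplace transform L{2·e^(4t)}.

L{e^(at)} = 1/(s-a), so L{e^(4t)} = 1/(s-4). Then L{2·e^(4t)} = 2/(s-4)

Final answer: 2/(s-4)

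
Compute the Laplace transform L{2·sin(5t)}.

L{sin(ωt)} = ω/(s² + ω²), so L{sin(5t)} = 5/(s² + 25). Then L{2·sin(5t)} = 2·5/(s² + 25) = 10/(s² + 25)

Final answer: 10/(s² + 25)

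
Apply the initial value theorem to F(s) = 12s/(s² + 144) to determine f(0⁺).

f(0⁺) = lim_{s→∞} s·12s/(s² + 144) = lim_{s→∞} 12s²/(s² + 144) = 12

Final answer: 12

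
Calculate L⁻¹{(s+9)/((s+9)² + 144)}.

Using frequency shift: L⁻¹{(s-a)/((s-a)² + b²)} = e^(at)cos(bt). Here a=-9, b=12

Final answer: e^(-9t)·cos(12t)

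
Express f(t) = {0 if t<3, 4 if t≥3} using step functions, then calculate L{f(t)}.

f(t) = 4·u(t-3). L{u(t-3)} = e^(-3s)/s, so L{f(t)} = 4·e^(-3s)/s

Final answer: 4·e^(-3s)/s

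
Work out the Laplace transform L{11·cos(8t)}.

L{cos(ωt)} = s/(s² + ω²), so L{cos(8t)} = s/(s² + 64). Then L{11·cos(8t)} = 11·s/(s² + 64) = 11s/(s² + 64)

Final answer: 11s/(s² + 64)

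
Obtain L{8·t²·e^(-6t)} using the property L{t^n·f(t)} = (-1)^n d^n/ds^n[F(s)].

L{e^(-6t)} = 1/(s+6). d/ds[1/(s+6)] = -1/(s+6)². d²/ds²[1/(s+6)] = 2/(s+6)³. So L{t²·e^(-6t)} = (-1)² · 2/(s+6)³ = 2/(s+6)³. Then L{8·t²·e^(-6t)} = 8·2/(s+6)³ = 16/(s+6)³

Final answer: 16/(s+6)³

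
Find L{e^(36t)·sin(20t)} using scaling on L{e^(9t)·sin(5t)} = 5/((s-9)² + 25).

Scaling with a=4: L{e^(36t)·sin(20t)} = (1/4) · 5/((s/4-9)² + 25). Simplifying: 20/((s-36)² + 400)

Final answer: 20/((s-36)² + 400)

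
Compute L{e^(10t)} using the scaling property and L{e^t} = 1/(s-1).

Using L{f(at)} = (1/a)F(s/a) with a=10 and f(t) = e^t: L{e^(10t)} = (1/10) · 1/((s/10)-1) = (1/10) · 10/(s-10) = 1/(s-10)

Final answer: 1/(s-10)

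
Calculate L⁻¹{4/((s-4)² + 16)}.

Form: b/((s-a)² + b²) → e^(at)sin(bt). With a=4, b=4

Final answer: e^(4t)·sin(4t)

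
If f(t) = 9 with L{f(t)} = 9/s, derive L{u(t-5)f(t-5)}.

Time shift theorem: L{u(t-a)f(t-a)} = e^(-as)F(s). Here a=5, F(s) = 9/s, so L{u(t-5)f(t-5)} = e^(-5s)·9/s

Final answer: e^(-5s)·9/s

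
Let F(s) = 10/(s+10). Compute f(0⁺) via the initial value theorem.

f(0⁺) = lim_{s→∞} s·10/(s+10) = lim_{s→∞} 10s/(s+10) = 10

Final answer: 10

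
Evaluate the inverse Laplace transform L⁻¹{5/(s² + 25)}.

L⁻¹{5/(s² + 25)} = sin(5t)

Final answer: sin(5t)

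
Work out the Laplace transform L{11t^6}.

L{11t^6} = 11 · L{t^6} = 11 · 720/s^7 = 7920/s^7

Final answer: 7920/s^7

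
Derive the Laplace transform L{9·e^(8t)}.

L{e^(at)} = 1/(s-a), so L{e^(8t)} = 1/(s-8). Then L{9·e^(8t)} = 9/(s-8)

Final answer: 9/(s-8)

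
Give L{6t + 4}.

L{6t + 4} = 6·L{t} + 4·L{1} = 6/s² + 4/s

Final answer: 6/s² + 4/s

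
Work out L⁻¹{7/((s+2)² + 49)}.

Form: b/((s-a)² + b²) → e^(at)sin(bt). With a=-2, b=7

Final answer: e^(-2t)·sin(7t)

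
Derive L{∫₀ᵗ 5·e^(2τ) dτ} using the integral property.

L{∫₀ᵗ f(τ)dτ} = F(s)/s with F(s) = 5/(s-2), so L{∫₀ᵗ 5·e^(2τ) dτ} = 5/(s(s-2))

Final answer: 5/(s(s-2))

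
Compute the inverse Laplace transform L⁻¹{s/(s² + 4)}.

L⁻¹{s/(s² + 4)} = cos(2t)

Final answer: cos(2t)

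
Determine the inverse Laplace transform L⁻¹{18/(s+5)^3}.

L⁻¹{n!/(s-a)^(n+1)} = t^n·e^(at) with n=2, a=-5. So L⁻¹{2/(s+5)^3} = t^2·e^(-5t), and L⁻¹{18/(s+5)^3} = (18/2)·t^2·e^(-5t) = 9·t^2·e^(-5t)

Final answer: 9·t^2·e^(-5t)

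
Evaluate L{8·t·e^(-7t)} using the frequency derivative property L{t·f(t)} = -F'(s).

L{e^(-7t)} = 1/(s+7). By frequency derivative: L{t·e^(-7t)} = -d/ds[1/(s+7)] = -(-1)/(s+7)² = 1/(s+7)². Then L{8·t·e^(-7t)} = 8·1/(s+7)² = 8/(s+7)²

Final answer: 8/(s+7)²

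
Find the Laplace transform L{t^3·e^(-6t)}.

L{t^n·e^(at)} = n!/(s-a)^(n+1), so L{t^3·e^(-6t)} = 6/(s+6)^4

Final answer: 6/(s+6)^4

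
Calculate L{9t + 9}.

L{9t + 9} = 9·L{t} + 9·L{1} = 9/s² + 9/s

Final answer: 9/s² + 9/s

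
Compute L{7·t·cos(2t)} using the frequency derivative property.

L{cos(2t)} = s/(s² + 4). Derivative: d/ds[s/(s² + 4)] = [(s² + 4) - s·2s]/(s² + 4)² = (4 - s²)/(s² + 4)². So L{t·cos(2t)} = -F'(s) = (s² - 4)/(s² + 4)². Then L{7·t·cos(2t)} = 7·(s² - 4)/(s² + 4)²

Final answer: 7·(s² - 4)/(s² + 4)²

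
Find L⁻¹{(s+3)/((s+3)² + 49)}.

Using frequency shift: L⁻¹{(s-a)/((s-a)² + b²)} = e^(at)cos(bt). Here a=-3, b=7

Final answer: e^(-3t)·cos(7t)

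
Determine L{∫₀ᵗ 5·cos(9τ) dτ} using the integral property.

L{∫₀ᵗ f(τ)dτ} = F(s)/s with F(s) = 5s/(s² + 81), so the result is (5s/(s² + 81))/s = 5/(s² + 81)

Final answer: 5/(s² + 81)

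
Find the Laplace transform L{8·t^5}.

L{t^n} = n!/s^(n+1), so L{t^5} = 120/s^6. Then L{8·t^5} = 8·120/s^6 = 960/s^6

Final answer: 960/s^6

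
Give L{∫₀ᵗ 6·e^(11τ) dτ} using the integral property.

L{∫₀ᵗ f(τ)dτ} = F(s)/s with F(s) = 6/(s-11), so L{∫₀ᵗ 6·e^(11τ) dτ} = 6/(s(s-11))

Final answer: 6/(s(s-11))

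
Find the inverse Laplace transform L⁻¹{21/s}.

L⁻¹{c/s} = c, so L⁻¹{21/s} = 21

Final answer: 21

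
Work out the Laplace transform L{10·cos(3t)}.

L{cos(ωt)} = s/(s² + ω²), so L{cos(3t)} = s/(s² + 9). Then L{10·cos(3t)} = 10·s/(s² + 9) = 10s/(s² + 9)

Final answer: 10s/(s² + 9)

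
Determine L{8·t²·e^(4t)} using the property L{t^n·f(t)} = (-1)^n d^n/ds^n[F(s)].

L{e^(4t)} = 1/(s-4). d/ds[1/(s-4)] = -1/(s-4)². d²/ds²[1/(s-4)] = 2/(s-4)³. So L{t²·e^(4t)} = (-1)² · 2/(s-4)³ = 2/(s-4)³. Then L{8·t²·e^(4t)} = 8·2/(s-4)³ = 16/(s-4)³

Final answer: 16/(s-4)³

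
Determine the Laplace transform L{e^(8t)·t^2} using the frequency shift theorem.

L{e^(at)·t^n} = n!/(s-a)^(n+1), so L{e^(8t)·t^2} = 2/(s-8)^3

Final answer: 2/(s-8)^3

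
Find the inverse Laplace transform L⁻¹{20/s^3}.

L⁻¹{n!/s^(n+1)} = t^n with n=2. So L⁻¹{2/s^3} = t^2, and L⁻¹{20/s^3} = (20/2)·t^2 = 10·t^2

Final answer: 10·t^2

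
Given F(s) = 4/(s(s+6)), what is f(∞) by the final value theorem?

f(∞) = lim_{s→0} s·4/(s(s+6)) = lim_{s→0} 4/(s+6) = 4/6 = 2/3

Final answer: 2/3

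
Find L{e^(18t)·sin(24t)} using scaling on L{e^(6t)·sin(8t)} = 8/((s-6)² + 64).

Scaling with a=3: L{e^(18t)·sin(24t)} = (1/3) · 8/((s/3-6)² + 64). Simplifying: 24/((s-18)² + 576)

Final answer: 24/((s-18)² + 576)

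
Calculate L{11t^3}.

L{t^n} = n!/s^(n+1). So L{11t^3} = 11·3!/s^4 = 66/s^4

Final answer: 66/s^4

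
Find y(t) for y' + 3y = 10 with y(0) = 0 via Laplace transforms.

sY + 3Y = 10/s. Y = 10/(s(s+3)). Partial fractions: Y = 10/3/s - 10/3/(s+3)

Final answer: y(t) = 10/3(1 - e^(-3t))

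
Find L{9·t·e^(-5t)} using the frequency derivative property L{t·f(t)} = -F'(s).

L{e^(-5t)} = 1/(s+5). By frequency derivative: L{t·e^(-5t)} = -d/ds[1/(s+5)] = -(-1)/(s+5)² = 1/(s+5)². Then L{9·t·e^(-5t)} = 9·1/(s+5)² = 9/(s+5)²

Final answer: 9/(s+5)²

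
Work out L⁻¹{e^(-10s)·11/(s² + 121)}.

L⁻¹{11/(s² + 121)} = sin(11t). By the time shift theorem, L⁻¹{e^(-as)F(s)} = u(t-a)f(t-a) with a=10, so L⁻¹{e^(-10s)·11/(s² + 121)} = u(t-10)·sin(11(t-10))

Final answer: u(t-10)·sin(11(t-10))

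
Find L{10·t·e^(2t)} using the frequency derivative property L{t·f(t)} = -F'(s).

L{e^(2t)} = 1/(s-2). By frequency derivative: L{t·e^(2t)} = -d/ds[1/(s-2)] = -(-1)/(s-2)² = 1/(s-2)². Then L{10·t·e^(2t)} = 10·1/(s-2)² = 10/(s-2)²

Final answer: 10/(s-2)²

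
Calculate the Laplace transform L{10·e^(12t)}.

L{e^(at)} = 1/(s-a), so L{e^(12t)} = 1/(s-12). Then L{10·e^(12t)} = 10/(s-12)

Final answer: 10/(s-12)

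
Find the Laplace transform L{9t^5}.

L{9t^5} = 9 · L{t^5} = 9 · 120/s^6 = 1080/s^6

Final answer: 1080/s^6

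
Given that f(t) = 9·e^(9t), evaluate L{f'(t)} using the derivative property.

f(0) = 9, F(s) = 9/(s-9). L{f'(t)} = s·F(s) - f(0) = 9s/(s-9) - 9 = (9s - 9(s-9))/(s-9) = 81/(s-9)

Final answer: 81/(s-9)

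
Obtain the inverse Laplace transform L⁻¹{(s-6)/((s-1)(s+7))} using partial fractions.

Using partial fractions, f(t) = (-5e^t + 13e^(-7t))/8

Final answer: (-5e^t + 13e^(-7t))/8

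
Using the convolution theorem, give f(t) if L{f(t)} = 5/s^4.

5/s^4 = (5/s)·(1/s^3) = L{5}·L{t^2/2}. By convolution, f(t) = 5*t^2/2 = ∫₀ᵗ 5·τ^2/2 dτ = 5·t^3/6

Final answer: 5·t^3/6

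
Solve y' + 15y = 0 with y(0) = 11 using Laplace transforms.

L{y'} + 15L{y} = 0. sY - 11 + 15Y = 0. Y(s+15) = 11. Y = 11/(s+15)

Final answer: y(t) = 11e^(-15t)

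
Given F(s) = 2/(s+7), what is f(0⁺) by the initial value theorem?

f(0⁺) = lim_{s→∞} s·2/(s+7) = lim_{s→∞} 2s/(s+7) = 2

Final answer: 2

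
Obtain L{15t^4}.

L{t^n} = n!/s^(n+1). So L{15t^4} = 15·4!/s^5 = 360/s^5

Final answer: 360/s^5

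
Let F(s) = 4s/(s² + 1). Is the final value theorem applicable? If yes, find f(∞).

The final value theorem requires all poles of sF(s) in the left half-plane. sF(s) = 4s²/(s² + 1) has poles at s = ±1i (imaginary axis). Theorem does NOT apply (oscillatory system).

Final answer: Not applicable (oscillatory)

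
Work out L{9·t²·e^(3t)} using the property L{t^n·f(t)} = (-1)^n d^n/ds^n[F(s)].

L{e^(3t)} = 1/(s-3). d/ds[1/(s-3)] = -1/(s-3)². d²/ds²[1/(s-3)] = 2/(s-3)³. So L{t²·e^(3t)} = (-1)² · 2/(s-3)³ = 2/(s-3)³. Then L{9·t²·e^(3t)} = 9·2/(s-3)³ = 18/(s-3)³

Final answer: 18/(s-3)³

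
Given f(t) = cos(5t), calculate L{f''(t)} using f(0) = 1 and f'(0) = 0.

F(s) = s/(s² + 25). L{f''(t)} = s²F(s) - sf(0) - f'(0) = s³/(s² + 25) - s = (s³ - s(s² + 25))/(s² + 25) = -25s/(s² + 25)

Final answer: -25s/(s² + 25)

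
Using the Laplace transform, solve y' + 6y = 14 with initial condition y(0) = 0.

sY + 6Y = 14/s. Y = 14/(s(s+6)). Partial fractions: Y = 7/3/s - 7/3/(s+6)

Final answer: y(t) = 7/3(1 - e^(-6t))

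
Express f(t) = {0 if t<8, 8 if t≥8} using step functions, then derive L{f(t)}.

f(t) = 8·u(t-8). L{u(t-8)} = e^(-8s)/s, so L{f(t)} = 8·e^(-8s)/s

Final answer: 8·e^(-8s)/s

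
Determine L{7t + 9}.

L{7t + 9} = 7·L{t} + 9·L{1} = 7/s² + 9/s

Final answer: 7/s² + 9/s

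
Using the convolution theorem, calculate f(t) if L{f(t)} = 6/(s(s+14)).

6/(s(s+14)) = (6/s)·(1/(s+14)) = L{6}·L{e^(-14t)}. By convolution, f(t) = 6*e^(-14t) = ∫₀ᵗ 6·e^(-14τ) dτ = 6·(1 - e^(-14t))/14

Final answer: 6·(1 - e^(-14t))/14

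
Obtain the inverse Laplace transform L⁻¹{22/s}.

L⁻¹{c/s} = c, so L⁻¹{22/s} = 22

Final answer: 22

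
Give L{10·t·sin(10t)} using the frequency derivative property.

L{sin(10t)} = 10/(s² + 100). By L{t·f(t)} = -F'(s): -d/ds[10/(s² + 100)] = -(10)·(-2s)/(s² + 100)² = 20s/(s² + 100)². Then L{10·t·sin(10t)} = 10·20s/(s² + 100)² = 200s/(s² + 100)²

Final answer: 200s/(s² + 100)²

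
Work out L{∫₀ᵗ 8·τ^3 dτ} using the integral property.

L{∫₀ᵗ f(τ)dτ} = F(s)/s with f(t) = 8t^3. F(s) = 48/s^4, so L{∫₀ᵗ 8·τ^3 dτ} = (48/s^4)/s = 48/s^5. (Check: ∫₀ᵗ 8·τ^3 dτ = 8t^4/4.)

Final answer: 48/s^5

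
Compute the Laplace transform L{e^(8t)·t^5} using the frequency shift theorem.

L{e^(at)·t^n} = n!/(s-a)^(n+1), so L{e^(8t)·t^5} = 120/(s-8)^6

Final answer: 120/(s-8)^6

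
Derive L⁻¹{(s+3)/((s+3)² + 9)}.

Using frequency shift: L⁻¹{(s-a)/((s-a)² + b²)} = e^(at)cos(bt). Here a=-3, b=3

Final answer: e^(-3t)·cos(3t)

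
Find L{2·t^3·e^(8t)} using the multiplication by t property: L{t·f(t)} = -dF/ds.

Using L{t^n·e^(at)} = n!/(s-a)^(n+1), L{t^3·e^(8t)} = 6/(s-8)^4, so L{2·t^3·e^(8t)} = 2·6/(s-8)^4 = 12/(s-8)^4

Final answer: 12/(s-8)^4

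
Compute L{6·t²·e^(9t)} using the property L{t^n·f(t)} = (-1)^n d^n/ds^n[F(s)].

L{e^(9t)} = 1/(s-9). d/ds[1/(s-9)] = -1/(s-9)². d²/ds²[1/(s-9)] = 2/(s-9)³. So L{t²·e^(9t)} = (-1)² · 2/(s-9)³ = 2/(s-9)³. Then L{6·t²·e^(9t)} = 6·2/(s-9)³ = 12/(s-9)³

Final answer: 12/(s-9)³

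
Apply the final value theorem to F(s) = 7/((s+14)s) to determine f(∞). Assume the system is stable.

f(∞) = lim_{s→0} sF(s) = lim_{s→0} 7/(s+14) = 1/2

Final answer: 1/2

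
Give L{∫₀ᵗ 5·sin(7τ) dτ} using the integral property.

L{∫₀ᵗ f(τ)dτ} = F(s)/s with F(s) = 35/(s² + 49), so the result is (35/(s² + 49))/s = 35/(s(s² + 49))

Final answer: 35/(s(s² + 49))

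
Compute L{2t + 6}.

L{2t + 6} = 2·L{t} + 6·L{1} = 2/s² + 6/s

Final answer: 2/s² + 6/s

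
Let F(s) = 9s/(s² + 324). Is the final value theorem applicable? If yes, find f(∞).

The final value theorem requires all poles of sF(s) in the left half-plane. sF(s) = 9s²/(s² + 324) has poles at s = ±18i (imaginary axis). Theorem does NOT apply (oscillatory system).

Final answer: Not applicable (oscillatory)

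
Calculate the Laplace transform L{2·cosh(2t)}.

L{cosh(ωt)} = s/(s² - ω²), so L{cosh(2t)} = s/(s² - 4). Then L{2·cosh(2t)} = 2·s/(s² - 4) = 2s/(s² - 4)

Final answer: 2s/(s² - 4)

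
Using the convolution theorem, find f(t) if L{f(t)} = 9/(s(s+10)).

9/(s(s+10)) = (9/s)·(1/(s+10)) = L{9}·L{e^(-10t)}. By convolution, f(t) = 9*e^(-10t) = ∫₀ᵗ 9·e^(-10τ) dτ = 9·(1 - e^(-10t))/10

Final answer: 9·(1 - e^(-10t))/10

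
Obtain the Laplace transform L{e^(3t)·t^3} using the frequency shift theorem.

L{e^(at)·t^n} = n!/(s-a)^(n+1), so L{e^(3t)·t^3} = 6/(s-3)^4

Final answer: 6/(s-3)^4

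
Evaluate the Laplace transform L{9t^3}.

L{9t^3} = 9 · L{t^3} = 9 · 6/s^4 = 54/s^4

Final answer: 54/s^4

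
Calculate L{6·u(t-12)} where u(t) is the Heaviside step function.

L{u(t-a)} = e^(-as)/s. Here a=12, so L{u(t-12)} = e^(-12s)/s, and L{6·u(t-12)} = 6·e^(-12s)/s

Final answer: 6·e^(-12s)/s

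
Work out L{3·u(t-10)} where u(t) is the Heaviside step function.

L{u(t-a)} = e^(-as)/s. Here a=10, so L{u(t-10)} = e^(-10s)/s, and L{3·u(t-10)} = 3·e^(-10s)/s

Final answer: 3·e^(-10s)/s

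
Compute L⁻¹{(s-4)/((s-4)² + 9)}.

Using frequency shift: L⁻¹{(s-a)/((s-a)² + b²)} = e^(at)cos(bt). Here a=4, b=3

Final answer: e^(4t)·cos(3t)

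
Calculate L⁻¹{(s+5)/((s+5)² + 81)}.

Using frequency shift: L⁻¹{(s-a)/((s-a)² + b²)} = e^(at)cos(bt). Here a=-5, b=9

Final answer: e^(-5t)·cos(9t)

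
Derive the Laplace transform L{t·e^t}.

L{t^n·e^(at)} = n!/(s-a)^(n+1), so L{t·e^t} = 1/(s-1)^2

Final answer: 1/(s-1)^2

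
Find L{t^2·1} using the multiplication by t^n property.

L{1} = 1/s. d^1/ds^1[1/s] = -1/s². d^2/ds^2[1/s] = 2/s^3. So L{t^2} = (-1)^{2}·2/s^3 = 2/s^3

Final answer: 2/s^3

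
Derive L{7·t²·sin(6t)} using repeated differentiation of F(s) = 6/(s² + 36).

F(s) = 6/(s² + 36). F'(s) = -12s/(s² + 36)². F''(s) = -12(36 - 3s²)/(s² + 36)³ = (36s² - 432)/(s² + 36)³. So L{t²·sin(6t)} = (-1)² F''(s) = (36s² - 432)/(s² + 36)³. Then L{7·t²·sin(6t)} = 7·(36s² - 432)/(s² + 36)³ = (252s² - 3024)/(s² + 36)³

Final answer: (252s² - 3024)/(s² + 36)³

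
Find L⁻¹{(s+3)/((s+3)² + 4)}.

Using frequency shift: L⁻¹{(s-a)/((s-a)² + b²)} = e^(at)cos(bt). Here a=-3, b=2

Final answer: e^(-3t)·cos(2t)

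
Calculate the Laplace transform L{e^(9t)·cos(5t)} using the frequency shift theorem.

Frequency shift: L{e^(at)f(t)} = F(s-a). L{e^(9t)·cos(5t)} = (s-9)/((s-9)² + 25)

Final answer: (s-9)/((s-9)² + 25)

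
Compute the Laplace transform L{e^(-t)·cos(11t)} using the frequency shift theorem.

Frequency shift: L{e^(at)f(t)} = F(s-a). L{e^(-t)·cos(11t)} = (s+1)/((s+1)² + 121)

Final answer: (s+1)/((s+1)² + 121)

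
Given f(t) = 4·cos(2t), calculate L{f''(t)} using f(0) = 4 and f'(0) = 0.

F(s) = 4s/(s² + 4). L{f''(t)} = s²F(s) - sf(0) - f'(0) = 4s³/(s² + 4) - 4s = (4s³ - 4s(s² + 4))/(s² + 4) = -16s/(s² + 4)

Final answer: -16s/(s² + 4)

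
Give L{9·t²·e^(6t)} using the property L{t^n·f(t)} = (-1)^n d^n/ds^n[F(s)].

L{e^(6t)} = 1/(s-6). d/ds[1/(s-6)] = -1/(s-6)². d²/ds²[1/(s-6)] = 2/(s-6)³. So L{t²·e^(6t)} = (-1)² · 2/(s-6)³ = 2/(s-6)³. Then L{9·t²·e^(6t)} = 9·2/(s-6)³ = 18/(s-6)³

Final answer: 18/(s-6)³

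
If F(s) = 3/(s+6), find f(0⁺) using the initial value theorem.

f(0⁺) = lim_{s→∞} s·3/(s+6) = lim_{s→∞} 3s/(s+6) = 3

Final answer: 3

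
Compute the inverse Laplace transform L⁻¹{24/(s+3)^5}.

L⁻¹{n!/(s-a)^(n+1)} = t^n·e^(at), so L⁻¹{24/(s+3)^5} = t^4·e^(-3t)

Final answer: t^4·e^(-3t)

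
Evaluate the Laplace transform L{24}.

L{24} = 24 · L{1} = 24/s

Final answer: 24/s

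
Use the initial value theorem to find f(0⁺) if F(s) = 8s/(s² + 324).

f(0⁺) = lim_{s→∞} s·8s/(s² + 324) = lim_{s→∞} 8s²/(s² + 324) = 8

Final answer: 8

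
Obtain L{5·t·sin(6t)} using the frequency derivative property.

L{sin(6t)} = 6/(s² + 36). By L{t·f(t)} = -F'(s): -d/ds[6/(s² + 36)] = -(6)·(-2s)/(s² + 36)² = 12s/(s² + 36)². Then L{5·t·sin(6t)} = 5·12s/(s² + 36)² = 60s/(s² + 36)²

Final answer: 60s/(s² + 36)²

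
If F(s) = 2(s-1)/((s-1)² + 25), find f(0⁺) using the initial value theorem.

f(0⁺) = lim_{s→∞} sF(s) = lim_{s→∞} 2s(s-1)/((s-1)² + 25) = 2

Final answer: 2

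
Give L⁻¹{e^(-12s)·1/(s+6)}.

L⁻¹{1/(s+6)} = e^(-6t). By the time shift theorem, L⁻¹{e^(-as)F(s)} = u(t-a)f(t-a) with a=12, so L⁻¹{e^(-12s)·1/(s+6)} = u(t-12)·e^(-6(t-12))

Final answer: u(t-12)·e^(-6(t-12))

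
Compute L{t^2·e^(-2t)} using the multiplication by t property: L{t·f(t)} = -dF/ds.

Using L{t^n·e^(at)} = n!/(s-a)^(n+1), L{t^2·e^(-2t)} = 2/(s+2)^3

Final answer: 2/(s+2)^3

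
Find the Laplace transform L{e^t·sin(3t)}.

L{e^(at)·sin(ωt)} = ω/((s-a)² + ω²), so L{e^t·sin(3t)} = 3/((s-1)² + 9)

Final answer: 3/((s-1)² + 9)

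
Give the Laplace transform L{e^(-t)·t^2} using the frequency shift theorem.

L{e^(at)·t^n} = n!/(s-a)^(n+1), so L{e^(-t)·t^2} = 2/(s+1)^3

Final answer: 2/(s+1)^3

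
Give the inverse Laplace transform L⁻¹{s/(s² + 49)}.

L⁻¹{s/(s² + 49)} = cos(7t)

Final answer: cos(7t)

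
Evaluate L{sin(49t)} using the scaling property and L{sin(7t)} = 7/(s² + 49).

Using L{f(at)} = (1/a)F(s/a) with a=7: L{sin(49t)} = (1/7) · 7/((s/7)² + 49) = (1/7) · 7·49/(s² + 2401) = 49/(s² + 2401)

Final answer: 49/(s² + 2401)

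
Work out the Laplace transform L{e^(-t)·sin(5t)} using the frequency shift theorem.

Frequency shift: L{e^(at)f(t)} = F(s-a). L{e^(-t)·sin(5t)} = 5/((s+1)² + 25)

Final answer: 5/((s+1)² + 25)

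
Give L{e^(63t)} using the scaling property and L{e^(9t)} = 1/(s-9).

Using L{f(at)} = (1/a)F(s/a) with a=7 and f(t) = e^(9t): L{e^(63t)} = (1/7) · 1/((s/7)-9) = (1/7) · 7/(s-63) = 1/(s-63)

Final answer: 1/(s-63)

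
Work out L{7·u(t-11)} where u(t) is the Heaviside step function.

L{u(t-a)} = e^(-as)/s. Here a=11, so L{u(t-11)} = e^(-11s)/s, and L{7·u(t-11)} = 7·e^(-11s)/s

Final answer: 7·e^(-11s)/s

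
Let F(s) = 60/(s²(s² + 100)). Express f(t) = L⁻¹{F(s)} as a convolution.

60/(s²(s² + 100)) = (1/s²)·(60/(s² + 100)) = L{t}·L{6·sin(10t)}. So f(t) = t*(6·sin(10t)) = ∫₀ᵗ 6τ·sin(10(t-τ)) dτ

Final answer: ∫₀ᵗ 6τ·sin(10(t-τ)) dτ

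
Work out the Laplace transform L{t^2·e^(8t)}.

L{t^n·e^(at)} = n!/(s-a)^(n+1), so L{t^2·e^(8t)} = 2/(s-8)^3

Final answer: 2/(s-8)^3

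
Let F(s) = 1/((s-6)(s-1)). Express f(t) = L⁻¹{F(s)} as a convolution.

1/((s-6)(s-1)) = (1/(s-6))·(1/(s-1)) = L{e^(6t)}·L{e^t}. So f(t) = e^(6t)*e^t = ∫₀ᵗ e^(6τ)·e^(t-τ) dτ

Final answer: ∫₀ᵗ e^(6τ)·e^(t-τ) dτ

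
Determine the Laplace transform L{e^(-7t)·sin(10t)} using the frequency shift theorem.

Frequency shift: L{e^(at)f(t)} = F(s-a). L{e^(-7t)·sin(10t)} = 10/((s+7)² + 100)

Final answer: 10/((s+7)² + 100)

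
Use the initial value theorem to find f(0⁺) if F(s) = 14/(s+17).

f(0⁺) = lim_{s→∞} s·14/(s+17) = lim_{s→∞} 14s/(s+17) = 14

Final answer: 14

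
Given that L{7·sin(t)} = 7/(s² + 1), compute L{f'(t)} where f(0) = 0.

L{f'(t)} = s·F(s) - f(0) = s·7/(s² + 1) - 0 = 7s/(s² + 1)

Final answer: 7s/(s² + 1)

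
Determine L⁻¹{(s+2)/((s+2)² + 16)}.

Using frequency shift: L⁻¹{(s-a)/((s-a)² + b²)} = e^(at)cos(bt). Here a=-2, b=4

Final answer: e^(-2t)·cos(4t)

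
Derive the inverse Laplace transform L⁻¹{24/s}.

L⁻¹{c/s} = c, so L⁻¹{24/s} = 24

Final answer: 24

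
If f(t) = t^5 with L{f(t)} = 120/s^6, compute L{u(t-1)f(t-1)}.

Time shift theorem: L{u(t-a)f(t-a)} = e^(-as)F(s). Here a=1, F(s) = 120/s^6, so L{u(t-1)f(t-1)} = e^(-s)·120/s^6

Final answer: e^(-s)·120/s^6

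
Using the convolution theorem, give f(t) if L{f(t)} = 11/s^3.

11/s^3 = (11/s)·(1/s^2) = L{11}·L{t}. By convolution, f(t) = 11*t = ∫₀ᵗ 11·τ dτ = 11·t²/2

Final answer: 11·t²/2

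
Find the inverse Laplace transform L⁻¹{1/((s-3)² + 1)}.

Using frequency shift, L⁻¹{1/((s-3)² + 1)} = e^(3t)·sin(t)

Final answer: e^(3t)·sin(t)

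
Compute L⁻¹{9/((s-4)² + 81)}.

Form: b/((s-a)² + b²) → e^(at)sin(bt). With a=4, b=9

Final answer: e^(4t)·sin(9t)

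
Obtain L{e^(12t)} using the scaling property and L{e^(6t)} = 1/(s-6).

Using L{f(at)} = (1/a)F(s/a) with a=2 and f(t) = e^(6t): L{e^(12t)} = (1/2) · 1/((s/2)-6) = (1/2) · 2/(s-12) = 1/(s-12)

Final answer: 1/(s-12)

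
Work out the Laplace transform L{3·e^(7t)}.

L{e^(at)} = 1/(s-a), so L{e^(7t)} = 1/(s-7). Then L{3·e^(7t)} = 3/(s-7)

Final answer: 3/(s-7)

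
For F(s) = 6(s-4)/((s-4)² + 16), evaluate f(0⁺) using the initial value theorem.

f(0⁺) = lim_{s→∞} sF(s) = lim_{s→∞} 6s(s-4)/((s-4)² + 16) = 6

Final answer: 6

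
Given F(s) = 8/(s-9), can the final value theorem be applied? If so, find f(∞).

sF(s) = 8s/(s-9) has a pole at s = 9 in the right half-plane. Theorem does NOT apply (unstable system; f(t) = 8·e^(9t) grows without bound).

Final answer: Not applicable (unstable)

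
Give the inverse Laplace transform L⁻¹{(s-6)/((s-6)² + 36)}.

Using frequency shift, L⁻¹{(s-6)/((s-6)² + 36)} = e^(6t)·cos(6t)

Final answer: e^(6t)·cos(6t)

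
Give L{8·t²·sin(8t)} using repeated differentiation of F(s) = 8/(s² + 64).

F(s) = 8/(s² + 64). F'(s) = -16s/(s² + 64)². F''(s) = -16(64 - 3s²)/(s² + 64)³ = (48s² - 1024)/(s² + 64)³. So L{t²·sin(8t)} = (-1)² F''(s) = (48s² - 1024)/(s² + 64)³. Then L{8·t²·sin(8t)} = 8·(48s² - 1024)/(s² + 64)³ = (384s² - 8192)/(s² + 64)³

Final answer: (384s² - 8192)/(s² + 64)³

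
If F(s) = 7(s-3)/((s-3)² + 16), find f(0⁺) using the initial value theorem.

f(0⁺) = lim_{s→∞} sF(s) = lim_{s→∞} 7s(s-3)/((s-3)² + 16) = 7

Final answer: 7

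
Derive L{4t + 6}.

L{4t + 6} = 4·L{t} + 6·L{1} = 4/s² + 6/s

Final answer: 4/s² + 6/s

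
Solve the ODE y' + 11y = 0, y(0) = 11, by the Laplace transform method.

L{y'} + 11L{y} = 0. sY - 11 + 11Y = 0. Y(s+11) = 11. Y = 11/(s+11)

Final answer: y(t) = 11e^(-11t)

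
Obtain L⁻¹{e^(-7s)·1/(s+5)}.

L⁻¹{1/(s+5)} = e^(-5t). By the time shift theorem, L⁻¹{e^(-as)F(s)} = u(t-a)f(t-a) with a=7, so L⁻¹{e^(-7s)·1/(s+5)} = u(t-7)·e^(-5(t-7))

Final answer: u(t-7)·e^(-5(t-7))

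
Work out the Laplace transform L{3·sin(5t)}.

L{sin(ωt)} = ω/(s² + ω²), so L{sin(5t)} = 5/(s² + 25). Then L{3·sin(5t)} = 3·5/(s² + 25) = 15/(s² + 25)

Final answer: 15/(s² + 25)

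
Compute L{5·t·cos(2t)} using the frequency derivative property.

L{cos(2t)} = s/(s² + 4). Derivative: d/ds[s/(s² + 4)] = [(s² + 4) - s·2s]/(s² + 4)² = (4 - s²)/(s² + 4)². So L{t·cos(2t)} = -F'(s) = (s² - 4)/(s² + 4)². Then L{5·t·cos(2t)} = 5·(s² - 4)/(s² + 4)²

Final answer: 5·(s² - 4)/(s² + 4)²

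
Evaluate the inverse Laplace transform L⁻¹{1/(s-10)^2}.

L⁻¹{n!/(s-a)^(n+1)} = t^n·e^(at) with n=1, a=10. So L⁻¹{1/(s-10)^2} = t·e^(10t)

Final answer: t·e^(10t)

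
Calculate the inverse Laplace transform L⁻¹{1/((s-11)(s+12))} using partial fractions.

Decompose: A/(s-11) + B/(s+12). A = 1/23, B = -1/23. f(t) = (e^(11t) - e^(-12t))/23

Final answer: (e^(11t) - e^(-12t))/23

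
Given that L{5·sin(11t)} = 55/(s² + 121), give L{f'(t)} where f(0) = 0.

L{f'(t)} = s·F(s) - f(0) = s·55/(s² + 121) - 0 = 55s/(s² + 121)

Final answer: 55s/(s² + 121)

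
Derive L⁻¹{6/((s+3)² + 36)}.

Form: b/((s-a)² + b²) → e^(at)sin(bt). With a=-3, b=6

Final answer: e^(-3t)·sin(6t)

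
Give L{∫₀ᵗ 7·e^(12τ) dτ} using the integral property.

L{∫₀ᵗ f(τ)dτ} = F(s)/s with F(s) = 7/(s-12), so L{∫₀ᵗ 7·e^(12τ) dτ} = 7/(s(s-12))

Final answer: 7/(s(s-12))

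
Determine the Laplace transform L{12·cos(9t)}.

L{cos(ωt)} = s/(s² + ω²), so L{cos(9t)} = s/(s² + 81). Then L{12·cos(9t)} = 12·s/(s² + 81) = 12s/(s² + 81)

Final answer: 12s/(s² + 81)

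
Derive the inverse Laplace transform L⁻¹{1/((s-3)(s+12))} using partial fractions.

Decompose: A/(s-3) + B/(s+12). A = 1/15, B = -1/15. f(t) = (e^(3t) - e^(-12t))/15

Final answer: (e^(3t) - e^(-12t))/15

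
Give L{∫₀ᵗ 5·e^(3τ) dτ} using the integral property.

L{∫₀ᵗ f(τ)dτ} = F(s)/s with F(s) = 5/(s-3), so L{∫₀ᵗ 5·e^(3τ) dτ} = 5/(s(s-3))

Final answer: 5/(s(s-3))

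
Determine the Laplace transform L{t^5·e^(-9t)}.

L{t^n·e^(at)} = n!/(s-a)^(n+1), so L{t^5·e^(-9t)} = 120/(s+9)^6

Final answer: 120/(s+9)^6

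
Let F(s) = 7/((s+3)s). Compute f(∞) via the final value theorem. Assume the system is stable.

f(∞) = lim_{s→0} sF(s) = lim_{s→0} 7/(s+3) = 7/3

Final answer: 7/3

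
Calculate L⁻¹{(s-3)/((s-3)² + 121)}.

Using frequency shift: L⁻¹{(s-a)/((s-a)² + b²)} = e^(at)cos(bt). Here a=3, b=11

Final answer: e^(3t)·cos(11t)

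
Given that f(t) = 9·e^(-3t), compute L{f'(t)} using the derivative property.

f(0) = 9, F(s) = 9/(s+3). L{f'(t)} = s·F(s) - f(0) = 9s/(s+3) - 9 = (9s - 9(s+3))/(s+3) = -27/(s+3)

Final answer: -27/(s+3)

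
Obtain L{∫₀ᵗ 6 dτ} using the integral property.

L{∫₀ᵗ f(τ)dτ} = F(s)/s with f(t) = 6. F(s) = 6/s, so L{∫₀ᵗ 6 dτ} = (6/s)/s = 6/s². (Check: ∫₀ᵗ 6 dτ = 6t.)

Final answer: 6/s²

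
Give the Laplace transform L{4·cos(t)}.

L{cos(ωt)} = s/(s² + ω²), so L{cos(t)} = s/(s² + 1). Then L{4·cos(t)} = 4·s/(s² + 1) = 4s/(s² + 1)

Final answer: 4s/(s² + 1)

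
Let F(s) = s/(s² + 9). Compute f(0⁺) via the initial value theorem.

f(0⁺) = lim_{s→∞} s·s/(s² + 9) = lim_{s→∞} s²/(s² + 9) = 1

Final answer: 1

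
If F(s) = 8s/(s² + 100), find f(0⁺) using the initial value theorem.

f(0⁺) = lim_{s→∞} s·8s/(s² + 100) = lim_{s→∞} 8s²/(s² + 100) = 8

Final answer: 8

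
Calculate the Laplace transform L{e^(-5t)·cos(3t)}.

L{e^(at)·cos(ωt)} = (s-a)/((s-a)² + ω²), so L{e^(-5t)·cos(3t)} = (s+5)/((s+5)² + 9)

Final answer: (s+5)/((s+5)² + 9)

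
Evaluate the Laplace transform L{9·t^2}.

L{t^n} = n!/s^(n+1), so L{t^2} = 2/s^3. Then L{9·t^2} = 9·2/s^3 = 18/s^3

Final answer: 18/s^3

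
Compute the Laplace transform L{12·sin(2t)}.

L{sin(ωt)} = ω/(s² + ω²), so L{sin(2t)} = 2/(s² + 4). Then L{12·sin(2t)} = 12·2/(s² + 4) = 24/(s² + 4)

Final answer: 24/(s² + 4)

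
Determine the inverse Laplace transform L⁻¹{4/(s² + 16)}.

L⁻¹{4/(s² + 16)} = sin(4t)

Final answer: sin(4t)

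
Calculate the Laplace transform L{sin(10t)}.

L{sin(ωt)} = ω/(s² + ω²), so L{sin(10t)} = 10/(s² + 100)

Final answer: 10/(s² + 100)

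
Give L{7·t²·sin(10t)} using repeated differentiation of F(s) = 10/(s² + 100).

F(s) = 10/(s² + 100). F'(s) = -20s/(s² + 100)². F''(s) = -20(100 - 3s²)/(s² + 100)³ = (60s² - 2000)/(s² + 100)³. So L{t²·sin(10t)} = (-1)² F''(s) = (60s² - 2000)/(s² + 100)³. Then L{7·t²·sin(10t)} = 7·(60s² - 2000)/(s² + 100)³ = (420s² - 14000)/(s² + 100)³

Final answer: (420s² - 14000)/(s² + 100)³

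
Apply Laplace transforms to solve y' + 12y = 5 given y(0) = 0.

sY + 12Y = 5/s. Y = 5/(s(s+12)). Partial fractions: Y = 5/12/s - 5/12/(s+12)

Final answer: y(t) = 5/12(1 - e^(-12t))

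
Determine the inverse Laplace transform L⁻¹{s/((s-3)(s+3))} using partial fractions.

Using partial fractions, f(t) = (3e^(3t) + 3e^(-3t))/6

Final answer: (3e^(3t) + 3e^(-3t))/6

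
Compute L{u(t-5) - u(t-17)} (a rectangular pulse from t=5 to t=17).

L{u(t-a)} = e^(-as)/s. L{u(t-5) - u(t-17)} = (e^(-5s) - e^(-17s))/s

Final answer: (e^(-5s) - e^(-17s))/s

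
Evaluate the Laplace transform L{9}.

L{9} = 9 · L{1} = 9/s

Final answer: 9/s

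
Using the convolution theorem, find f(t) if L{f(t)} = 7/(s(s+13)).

7/(s(s+13)) = (7/s)·(1/(s+13)) = L{7}·L{e^(-13t)}. By convolution, f(t) = 7*e^(-13t) = ∫₀ᵗ 7·e^(-13τ) dτ = 7·(1 - e^(-13t))/13

Final answer: 7·(1 - e^(-13t))/13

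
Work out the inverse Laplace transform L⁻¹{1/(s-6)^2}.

L⁻¹{n!/(s-a)^(n+1)} = t^n·e^(at), so L⁻¹{1/(s-6)^2} = t·e^(6t)

Final answer: t·e^(6t)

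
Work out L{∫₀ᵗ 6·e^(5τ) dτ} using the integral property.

L{∫₀ᵗ f(τ)dτ} = F(s)/s with F(s) = 6/(s-5), so L{∫₀ᵗ 6·e^(5τ) dτ} = 6/(s(s-5))

Final answer: 6/(s(s-5))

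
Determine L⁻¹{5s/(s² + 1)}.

This is the form c·s/(s² + a²) with a = 1, c = 5. L⁻¹ = 5·cos(t)

Final answer: 5·cos(t)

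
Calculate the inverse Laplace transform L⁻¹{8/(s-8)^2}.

L⁻¹{n!/(s-a)^(n+1)} = t^n·e^(at) with n=1, a=8. So L⁻¹{1/(s-8)^2} = t·e^(8t), and L⁻¹{8/(s-8)^2} = (8/1)·t·e^(8t) = 8·t·e^(8t)

Final answer: 8·t·e^(8t)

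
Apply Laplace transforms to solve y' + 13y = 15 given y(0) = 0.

sY + 13Y = 15/s. Y = 15/(s(s+13)). Partial fractions: Y = 15/13/s - 15/13/(s+13)

Final answer: y(t) = 15/13(1 - e^(-13t))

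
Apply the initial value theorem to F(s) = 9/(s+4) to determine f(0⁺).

f(0⁺) = lim_{s→∞} s·9/(s+4) = lim_{s→∞} 9s/(s+4) = 9

Final answer: 9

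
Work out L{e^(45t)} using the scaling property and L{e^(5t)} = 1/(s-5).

Using L{f(at)} = (1/a)F(s/a) with a=9 and f(t) = e^(5t): L{e^(45t)} = (1/9) · 1/((s/9)-5) = (1/9) · 9/(s-45) = 1/(s-45)

Final answer: 1/(s-45)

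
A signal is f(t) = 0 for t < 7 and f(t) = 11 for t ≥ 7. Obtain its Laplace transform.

f(t) = 11·u(t-7). L{u(t-7)} = e^(-7s)/s, so L{f(t)} = 11·e^(-7s)/s

Final answer: 11·e^(-7s)/s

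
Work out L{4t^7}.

L{t^n} = n!/s^(n+1). So L{4t^7} = 4·7!/s^8 = 20160/s^8

Final answer: 20160/s^8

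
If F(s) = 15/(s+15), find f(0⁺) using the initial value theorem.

f(0⁺) = lim_{s→∞} s·15/(s+15) = lim_{s→∞} 15s/(s+15) = 15

Final answer: 15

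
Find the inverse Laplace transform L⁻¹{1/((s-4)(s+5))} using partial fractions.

Decompose: A/(s-4) + B/(s+5). A = 1/9, B = -1/9. f(t) = (e^(4t) - e^(-5t))/9

Final answer: (e^(4t) - e^(-5t))/9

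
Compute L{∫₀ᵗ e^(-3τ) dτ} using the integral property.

L{∫₀ᵗ f(τ)dτ} = F(s)/s with F(s) = 1/(s+3), so L{∫₀ᵗ e^(-3τ) dτ} = 1/(s(s+3))

Final answer: 1/(s(s+3))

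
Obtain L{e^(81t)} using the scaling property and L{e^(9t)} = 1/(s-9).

Using L{f(at)} = (1/a)F(s/a) with a=9 and f(t) = e^(9t): L{e^(81t)} = (1/9) · 1/((s/9)-9) = (1/9) · 9/(s-81) = 1/(s-81)

Final answer: 1/(s-81)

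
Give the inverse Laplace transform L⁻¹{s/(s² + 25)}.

L⁻¹{s/(s² + 25)} = cos(5t)

Final answer: cos(5t)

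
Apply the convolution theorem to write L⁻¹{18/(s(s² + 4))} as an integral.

18/(s(s² + 4)) = (1/s)·(18/(s² + 4)) = L{1}·L{9·sin(2t)}. So f(t) = 1*(9·sin(2t)) = ∫₀ᵗ 9·sin(2τ) dτ

Final answer: ∫₀ᵗ 9·sin(2τ) dτ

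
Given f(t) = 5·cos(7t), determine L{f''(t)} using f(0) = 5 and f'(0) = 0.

F(s) = 5s/(s² + 49). L{f''(t)} = s²F(s) - sf(0) - f'(0) = 5s³/(s² + 49) - 5s = (5s³ - 5s(s² + 49))/(s² + 49) = -245s/(s² + 49)

Final answer: -245s/(s² + 49)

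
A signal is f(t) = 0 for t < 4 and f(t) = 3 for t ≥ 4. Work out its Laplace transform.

f(t) = 3·u(t-4). L{u(t-4)} = e^(-4s)/s, so L{f(t)} = 3·e^(-4s)/s

Final answer: 3·e^(-4s)/s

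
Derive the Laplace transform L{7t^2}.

L{7t^2} = 7 · L{t^2} = 7 · 2/s^3 = 14/s^3

Final answer: 14/s^3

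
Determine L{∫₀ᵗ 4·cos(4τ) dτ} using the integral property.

L{∫₀ᵗ f(τ)dτ} = F(s)/s with F(s) = 4s/(s² + 16), so the result is (4s/(s² + 16))/s = 4/(s² + 16)

Final answer: 4/(s² + 16)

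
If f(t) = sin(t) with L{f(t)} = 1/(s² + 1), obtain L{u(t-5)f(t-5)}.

Time shift theorem: L{u(t-a)f(t-a)} = e^(-as)F(s). Here a=5, F(s) = 1/(s² + 1), so L{u(t-5)f(t-5)} = e^(-5s)·1/(s² + 1)

Final answer: e^(-5s)·1/(s² + 1)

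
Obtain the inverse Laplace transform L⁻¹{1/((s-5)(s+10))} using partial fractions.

Decompose: A/(s-5) + B/(s+10). A = 1/15, B = -1/15. f(t) = (e^(5t) - e^(-10t))/15

Final answer: (e^(5t) - e^(-10t))/15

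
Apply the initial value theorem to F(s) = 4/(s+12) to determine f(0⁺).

f(0⁺) = lim_{s→∞} s·4/(s+12) = lim_{s→∞} 4s/(s+12) = 4

Final answer: 4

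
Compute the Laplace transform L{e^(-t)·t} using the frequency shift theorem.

L{e^(at)·t^n} = n!/(s-a)^(n+1), so L{e^(-t)·t} = 1/(s+1)^2

Final answer: 1/(s+1)^2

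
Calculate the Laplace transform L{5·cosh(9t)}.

L{cosh(ωt)} = s/(s² - ω²), so L{cosh(9t)} = s/(s² - 81). Then L{5·cosh(9t)} = 5·s/(s² - 81) = 5s/(s² - 81)

Final answer: 5s/(s² - 81)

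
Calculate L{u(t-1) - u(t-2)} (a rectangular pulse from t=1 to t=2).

L{u(t-a)} = e^(-as)/s. L{u(t-1) - u(t-2)} = (e^(-s) - e^(-2s))/s

Final answer: (e^(-s) - e^(-2s))/s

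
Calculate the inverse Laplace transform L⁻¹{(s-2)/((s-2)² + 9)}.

Using frequency shift, L⁻¹{(s-2)/((s-2)² + 9)} = e^(2t)·cos(3t)

Final answer: e^(2t)·cos(3t)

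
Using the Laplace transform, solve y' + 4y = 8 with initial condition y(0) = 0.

sY + 4Y = 8/s. Y = 8/(s(s+4)). Partial fractions: Y = 2/s - 2/(s+4)

Final answer: y(t) = 2(1 - e^(-4t))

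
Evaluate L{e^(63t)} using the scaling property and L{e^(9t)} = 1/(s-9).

Using L{f(at)} = (1/a)F(s/a) with a=7 and f(t) = e^(9t): L{e^(63t)} = (1/7) · 1/((s/7)-9) = (1/7) · 7/(s-63) = 1/(s-63)

Final answer: 1/(s-63)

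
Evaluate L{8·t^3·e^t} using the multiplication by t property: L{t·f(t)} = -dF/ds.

Using L{t^n·e^(at)} = n!/(s-a)^(n+1), L{t^3·e^t} = 6/(s-1)^4, so L{8·t^3·e^t} = 8·6/(s-1)^4 = 48/(s-1)^4

Final answer: 48/(s-1)^4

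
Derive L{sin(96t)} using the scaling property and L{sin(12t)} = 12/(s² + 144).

Using L{f(at)} = (1/a)F(s/a) with a=8: L{sin(96t)} = (1/8) · 12/((s/8)² + 144) = (1/8) · 12·64/(s² + 9216) = 96/(s² + 9216)

Final answer: 96/(s² + 9216)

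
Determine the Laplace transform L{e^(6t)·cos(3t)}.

L{e^(at)·cos(ωt)} = (s-a)/((s-a)² + ω²), so L{e^(6t)·cos(3t)} = (s-6)/((s-6)² + 9)

Final answer: (s-6)/((s-6)² + 9)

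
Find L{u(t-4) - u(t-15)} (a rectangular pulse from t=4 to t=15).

L{u(t-a)} = e^(-as)/s. L{u(t-4) - u(t-15)} = (e^(-4s) - e^(-15s))/s

Final answer: (e^(-4s) - e^(-15s))/s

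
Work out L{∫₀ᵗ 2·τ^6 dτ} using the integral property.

L{∫₀ᵗ f(τ)dτ} = F(s)/s with f(t) = 2t^6. F(s) = 1440/s^7, so L{∫₀ᵗ 2·τ^6 dτ} = (1440/s^7)/s = 1440/s^8. (Check: ∫₀ᵗ 2·τ^6 dτ = 2t^7/7.)

Final answer: 1440/s^8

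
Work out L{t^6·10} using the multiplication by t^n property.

L{10} = 10/s. d^1/ds^1[1/s] = -1/s². d^2/ds^2[1/s] = 2/s^3. d^3/ds^3[1/s] = -6/s^4. d^4/ds^4[1/s] = 24/s^5. d^5/ds^5[1/s] = -120/s^6. d^6/ds^6[1/s] = 720/s^7. So L{t^6} = (-1)^{6}·720/s^7 = 720/s^7. Then L{t^6·10} = 10·720/s^7 = 7200/s^7

Final answer: 7200/s^7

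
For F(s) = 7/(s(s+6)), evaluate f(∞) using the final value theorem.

f(∞) = lim_{s→0} s·7/(s(s+6)) = lim_{s→0} 7/(s+6) = 7/6 = 7/6

Final answer: 7/6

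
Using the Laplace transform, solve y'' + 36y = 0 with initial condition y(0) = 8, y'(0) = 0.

L{y''} + 36L{y} = 0. s²Y - 8s - 0 + 36Y = 0. Y(s² + 36) = 8s. Y = (8s)/(s² + 36). Inverting: y(t) = 8cos(6t)

Final answer: y(t) = 8cos(6t)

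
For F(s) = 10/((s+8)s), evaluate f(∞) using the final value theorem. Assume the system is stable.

f(∞) = lim_{s→0} sF(s) = lim_{s→0} 10/(s+8) = 5/4

Final answer: 5/4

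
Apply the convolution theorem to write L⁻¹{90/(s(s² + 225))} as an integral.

90/(s(s² + 225)) = (1/s)·(90/(s² + 225)) = L{1}·L{6·sin(15t)}. So f(t) = 1*(6·sin(15t)) = ∫₀ᵗ 6·sin(15τ) dτ

Final answer: ∫₀ᵗ 6·sin(15τ) dτ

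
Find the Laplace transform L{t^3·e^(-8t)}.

L{t^n·e^(at)} = n!/(s-a)^(n+1), so L{t^3·e^(-8t)} = 6/(s+8)^4

Final answer: 6/(s+8)^4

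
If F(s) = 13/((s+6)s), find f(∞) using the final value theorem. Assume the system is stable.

f(∞) = lim_{s→0} sF(s) = lim_{s→0} 13/(s+6) = 13/6

Final answer: 13/6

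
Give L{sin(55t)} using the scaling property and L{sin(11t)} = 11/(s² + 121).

Using L{f(at)} = (1/a)F(s/a) with a=5: L{sin(55t)} = (1/5) · 11/((s/5)² + 121) = (1/5) · 11·25/(s² + 3025) = 55/(s² + 3025)

Final answer: 55/(s² + 3025)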